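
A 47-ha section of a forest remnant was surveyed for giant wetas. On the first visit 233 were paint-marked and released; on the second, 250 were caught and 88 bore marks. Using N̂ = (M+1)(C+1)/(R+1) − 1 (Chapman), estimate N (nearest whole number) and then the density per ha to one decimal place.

density ≈ 14.0 giant wetas per ha

N̂ = 234·251/89 − 1 = 58734/89 − 1 ≈ 658.9 → 659
Density = N̂ / area = 659 / 47 ≈ 14.02 → 14.0 per ha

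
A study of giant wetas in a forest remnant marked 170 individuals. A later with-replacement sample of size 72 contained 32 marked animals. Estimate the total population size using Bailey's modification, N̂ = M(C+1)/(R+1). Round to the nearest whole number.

N̂ = 170·(72+1)/(32+1) = 170·73/33 = 12410/33 ≈ 376.1 → 376

N ≈ 376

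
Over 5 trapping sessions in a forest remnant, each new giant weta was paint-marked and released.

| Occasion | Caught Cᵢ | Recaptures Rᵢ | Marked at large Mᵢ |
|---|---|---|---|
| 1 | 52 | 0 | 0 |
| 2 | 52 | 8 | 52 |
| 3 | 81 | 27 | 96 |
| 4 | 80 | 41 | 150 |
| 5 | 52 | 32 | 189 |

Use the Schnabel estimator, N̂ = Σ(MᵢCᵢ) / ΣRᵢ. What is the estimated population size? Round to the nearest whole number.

N ≈ 299

Σ MᵢCᵢ = 0·52 + 52·52 + 96·81 + 150·80 + 189·52 = 0 + 2704 + 7776 + 12000 + 9828 = 32308
Σ Rᵢ = 0 + 8 + 27 + 41 + 32 = 108
N̂ = 32308 / 108 ≈ 299.1 → 299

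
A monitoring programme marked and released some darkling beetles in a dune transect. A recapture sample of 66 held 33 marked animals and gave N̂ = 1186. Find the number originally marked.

M = 593

From N = M·C/R: M = N·R / C = 1186·33 / 66 = 39138 / 66 = 593.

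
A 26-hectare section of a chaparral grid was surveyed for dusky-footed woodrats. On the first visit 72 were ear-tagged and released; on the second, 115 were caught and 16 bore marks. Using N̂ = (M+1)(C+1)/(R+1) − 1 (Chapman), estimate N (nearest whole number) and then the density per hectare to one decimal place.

density ≈ 19.1 dusky-footed woodrats per hectare

N̂ = 73·116/17 − 1 = 8468/17 − 1 ≈ 497.1 → 497
Density = N̂ / area = 497 / 26 ≈ 19.12 → 19.1 per hectare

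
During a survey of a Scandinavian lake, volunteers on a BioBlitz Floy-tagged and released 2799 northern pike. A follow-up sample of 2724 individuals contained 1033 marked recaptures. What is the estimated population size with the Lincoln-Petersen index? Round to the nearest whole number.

If marked individuals mix randomly, R/C ≈ M/N, giving N ≈ M·C/R.
N = (2799 × 2724) / 1033 = 7624476 / 1033 ≈ 7380.9 → 7381

N ≈ 7381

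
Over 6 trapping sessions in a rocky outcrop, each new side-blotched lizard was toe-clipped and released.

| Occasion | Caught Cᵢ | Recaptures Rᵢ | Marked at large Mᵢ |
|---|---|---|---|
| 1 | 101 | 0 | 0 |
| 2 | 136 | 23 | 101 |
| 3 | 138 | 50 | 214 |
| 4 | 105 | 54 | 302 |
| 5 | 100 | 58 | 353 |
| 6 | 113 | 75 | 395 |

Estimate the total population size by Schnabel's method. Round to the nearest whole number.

N ≈ 596

Σ MᵢCᵢ = 0·101 + 101·136 + 214·138 + 302·105 + 353·100 + 395·113 = 0 + 13736 + 29532 + 31710 + 35300 + 44635 = 154913
Σ Rᵢ = 0 + 23 + 50 + 54 + 58 + 75 = 260
N̂ = 154913 / 260 ≈ 595.8 → 596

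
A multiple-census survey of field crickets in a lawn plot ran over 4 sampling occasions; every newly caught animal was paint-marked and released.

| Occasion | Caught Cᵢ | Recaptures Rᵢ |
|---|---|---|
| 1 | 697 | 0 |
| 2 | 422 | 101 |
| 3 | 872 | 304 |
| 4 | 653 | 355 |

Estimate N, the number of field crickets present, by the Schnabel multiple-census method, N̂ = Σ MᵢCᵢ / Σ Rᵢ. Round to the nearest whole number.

Marked at large before each occasion: Mᵢ = Σⱼ<ᵢ (Cⱼ − Rⱼ) → M1=0, M2=697, M3=1018, M4=1586
Σ MᵢCᵢ = 0·697 + 697·422 + 1018·872 + 1586·653 = 0 + 294134 + 887696 + 1035658 = 2217488
Σ Rᵢ = 0 + 101 + 304 + 355 = 760
N̂ = 2217488 / 760 ≈ 2917.7 → 2918

N ≈ 2918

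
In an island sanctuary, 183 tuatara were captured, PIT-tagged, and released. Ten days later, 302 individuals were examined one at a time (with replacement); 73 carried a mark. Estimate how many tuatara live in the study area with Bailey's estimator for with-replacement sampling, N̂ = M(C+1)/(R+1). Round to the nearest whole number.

N ≈ 749

N̂ = 183·(302+1)/(73+1) = 183·303/74 = 55449/74 ≈ 749.3 → 749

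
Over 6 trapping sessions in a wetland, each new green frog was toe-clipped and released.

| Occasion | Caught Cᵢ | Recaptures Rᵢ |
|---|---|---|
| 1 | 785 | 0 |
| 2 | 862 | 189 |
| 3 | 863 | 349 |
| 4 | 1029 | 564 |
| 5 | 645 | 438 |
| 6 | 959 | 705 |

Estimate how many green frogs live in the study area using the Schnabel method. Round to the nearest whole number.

N ≈ 3595

Marked at large before each occasion: Mᵢ = Σⱼ<ᵢ (Cⱼ − Rⱼ) → M1=0, M2=785, M3=1458, M4=1972, M5=2437, M6=2644
Σ MᵢCᵢ = 0·785 + 785·862 + 1458·863 + 1972·1029 + 2437·645 + 2644·959 = 0 + 676670 + 1258254 + 2029188 + 1571865 + 2535596 = 8071573
Σ Rᵢ = 0 + 189 + 349 + 564 + 438 + 705 = 2245
N̂ = 8071573 / 2245 ≈ 3595.4 → 3595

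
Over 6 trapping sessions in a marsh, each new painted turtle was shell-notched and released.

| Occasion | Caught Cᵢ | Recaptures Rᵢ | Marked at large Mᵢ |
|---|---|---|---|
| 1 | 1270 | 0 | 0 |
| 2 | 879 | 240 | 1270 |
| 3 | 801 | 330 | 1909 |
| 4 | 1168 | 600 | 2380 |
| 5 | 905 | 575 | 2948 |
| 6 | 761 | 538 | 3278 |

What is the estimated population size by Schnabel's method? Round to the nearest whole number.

N ≈ 4638

Σ MᵢCᵢ = 0·1270 + 1270·879 + 1909·801 + 2380·1168 + 2948·905 + 3278·761 = 0 + 1116330 + 1529109 + 2779840 + 2667940 + 2494558 = 10587777
Σ Rᵢ = 0 + 240 + 330 + 600 + 575 + 538 = 2283
N̂ = 10587777 / 2283 ≈ 4637.7 → 4638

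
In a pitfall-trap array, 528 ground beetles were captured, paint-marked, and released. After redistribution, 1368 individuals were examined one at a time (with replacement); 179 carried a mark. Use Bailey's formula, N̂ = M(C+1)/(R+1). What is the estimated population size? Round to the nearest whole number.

N ≈ 4016

N̂ = 528·(1368+1)/(179+1) = 528·1369/180 = 722832/180 ≈ 4015.7 → 4016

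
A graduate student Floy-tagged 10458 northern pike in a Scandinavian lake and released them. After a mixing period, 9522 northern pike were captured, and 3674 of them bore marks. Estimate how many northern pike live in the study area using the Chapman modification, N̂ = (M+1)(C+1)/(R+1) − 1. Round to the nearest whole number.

N̂ = (10458+1)(9522+1)/(3674+1) − 1 = 10459·9523/3675 − 1
= 99601057/3675 − 1 ≈ 27102.3 − 1 ≈ 27101.3 → 27101

N ≈ 27,101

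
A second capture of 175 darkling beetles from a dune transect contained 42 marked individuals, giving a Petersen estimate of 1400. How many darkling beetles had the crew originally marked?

M = 336

From N = M·C/R: M = N·R / C = 1400·42 / 175 = 58800 / 175 = 336.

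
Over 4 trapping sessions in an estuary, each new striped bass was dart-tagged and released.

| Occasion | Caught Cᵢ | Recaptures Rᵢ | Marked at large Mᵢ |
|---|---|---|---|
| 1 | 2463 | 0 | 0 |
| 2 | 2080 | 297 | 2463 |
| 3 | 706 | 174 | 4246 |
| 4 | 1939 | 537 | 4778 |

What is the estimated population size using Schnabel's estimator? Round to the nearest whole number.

Σ MᵢCᵢ = 0·2463 + 2463·2080 + 4246·706 + 4778·1939 = 0 + 5123040 + 2997676 + 9264542 = 17385258
Σ Rᵢ = 0 + 297 + 174 + 537 = 1008
N̂ = 17385258 / 1008 ≈ 17247.3 → 17247

N ≈ 17,247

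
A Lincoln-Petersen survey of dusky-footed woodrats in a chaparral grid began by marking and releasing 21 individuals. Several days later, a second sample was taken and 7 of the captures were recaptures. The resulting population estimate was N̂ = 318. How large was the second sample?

C = 106

From N = M·C/R: C = N·R / M = 318·7 / 21 = 2226 / 21 = 106.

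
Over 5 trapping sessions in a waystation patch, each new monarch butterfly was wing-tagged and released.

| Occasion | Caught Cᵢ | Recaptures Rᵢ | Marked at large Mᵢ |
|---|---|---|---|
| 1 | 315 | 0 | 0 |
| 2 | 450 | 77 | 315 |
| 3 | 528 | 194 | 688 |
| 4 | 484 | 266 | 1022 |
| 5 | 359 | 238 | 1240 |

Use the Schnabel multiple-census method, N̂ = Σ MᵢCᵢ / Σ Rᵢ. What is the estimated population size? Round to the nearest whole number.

N ≈ 1864

Σ MᵢCᵢ = 0·315 + 315·450 + 688·528 + 1022·484 + 1240·359 = 0 + 141750 + 363264 + 494648 + 445160 = 1444822
Σ Rᵢ = 0 + 77 + 194 + 266 + 238 = 775
N̂ = 1444822 / 775 ≈ 1864.3 → 1864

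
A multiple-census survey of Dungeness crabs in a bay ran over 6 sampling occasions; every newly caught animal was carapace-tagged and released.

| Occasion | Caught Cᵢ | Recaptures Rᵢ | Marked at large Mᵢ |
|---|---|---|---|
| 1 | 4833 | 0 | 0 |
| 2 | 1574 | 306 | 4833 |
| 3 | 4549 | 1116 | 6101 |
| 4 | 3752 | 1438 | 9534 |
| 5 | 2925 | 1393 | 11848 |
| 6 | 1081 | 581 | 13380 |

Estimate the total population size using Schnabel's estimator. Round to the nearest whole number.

Σ MᵢCᵢ = 0·4833 + 4833·1574 + 6101·4549 + 9534·3752 + 11848·2925 + 13380·1081 = 0 + 7607142 + 27753449 + 35771568 + 34655400 + 14463780 = 120251339
Σ Rᵢ = 0 + 306 + 1116 + 1438 + 1393 + 581 = 4834
N̂ = 120251339 / 4834 ≈ 24876.2 → 24876

N ≈ 24,876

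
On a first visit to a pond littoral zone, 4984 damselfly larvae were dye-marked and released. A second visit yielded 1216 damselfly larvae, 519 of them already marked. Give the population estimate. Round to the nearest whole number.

N = (4984 × 1216) / 519 = 6060544 / 519 ≈ 11677.3 → 11677

N ≈ 11,677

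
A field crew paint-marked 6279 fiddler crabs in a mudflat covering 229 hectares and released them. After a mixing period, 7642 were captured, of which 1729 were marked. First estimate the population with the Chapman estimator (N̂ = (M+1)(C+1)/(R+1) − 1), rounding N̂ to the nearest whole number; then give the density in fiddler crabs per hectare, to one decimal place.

N̂ = 6280·7643/1730 − 1 = 47998040/1730 − 1 ≈ 27743.5 → 27744
Density = N̂ / area = 27744 / 229 ≈ 121.15 → 121.2 per hectare

density ≈ 121.2 fiddler crabs per hectare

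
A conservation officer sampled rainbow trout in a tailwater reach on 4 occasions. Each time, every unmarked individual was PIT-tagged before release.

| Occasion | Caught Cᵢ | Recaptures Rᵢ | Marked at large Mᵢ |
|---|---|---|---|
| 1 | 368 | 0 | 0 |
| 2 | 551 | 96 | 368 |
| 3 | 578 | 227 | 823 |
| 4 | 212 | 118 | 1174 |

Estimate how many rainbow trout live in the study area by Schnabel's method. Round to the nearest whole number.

Σ MᵢCᵢ = 0·368 + 368·551 + 823·578 + 1174·212 = 0 + 202768 + 475694 + 248888 = 927350
Σ Rᵢ = 0 + 96 + 227 + 118 = 441
N̂ = 927350 / 441 ≈ 2102.8 → 2103

N ≈ 2103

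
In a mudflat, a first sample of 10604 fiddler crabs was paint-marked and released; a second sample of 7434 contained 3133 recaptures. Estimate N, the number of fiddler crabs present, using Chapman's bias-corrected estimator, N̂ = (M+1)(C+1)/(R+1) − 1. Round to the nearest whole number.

N ≈ 25,158

N̂ = (10604+1)(7434+1)/(3133+1) − 1 = 10605·7435/3134 − 1
= 78848175/3134 − 1 ≈ 25159.0 − 1 ≈ 25158.0 → 25158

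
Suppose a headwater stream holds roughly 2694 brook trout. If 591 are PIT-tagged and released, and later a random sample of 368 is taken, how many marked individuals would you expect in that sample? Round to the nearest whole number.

expected recaptures ≈ 81

The marked fraction of the population is 591/2694, so in a sample of 368 expect C·(M/N) marked.
E[R] = 591 × 368 / 2694 = 217488 / 2694 ≈ 80.7 → 81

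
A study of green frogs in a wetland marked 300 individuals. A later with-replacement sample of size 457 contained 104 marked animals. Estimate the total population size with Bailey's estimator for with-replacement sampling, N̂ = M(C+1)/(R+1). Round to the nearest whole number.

N̂ = 300·(457+1)/(104+1) = 300·458/105 = 137400/105 ≈ 1308.6 → 1309

N ≈ 1309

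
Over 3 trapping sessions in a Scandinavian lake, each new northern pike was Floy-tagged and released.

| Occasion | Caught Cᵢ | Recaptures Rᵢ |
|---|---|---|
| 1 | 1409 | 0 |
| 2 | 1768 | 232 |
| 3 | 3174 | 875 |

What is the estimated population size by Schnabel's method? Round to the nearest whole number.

Marked at large before each occasion: Mᵢ = Σⱼ<ᵢ (Cⱼ − Rⱼ) → M1=0, M2=1409, M3=2945
Σ MᵢCᵢ = 0·1409 + 1409·1768 + 2945·3174 = 0 + 2491112 + 9347430 = 11838542
Σ Rᵢ = 0 + 232 + 875 = 1107
N̂ = 11838542 / 1107 ≈ 10694.3 → 10694

N ≈ 10,694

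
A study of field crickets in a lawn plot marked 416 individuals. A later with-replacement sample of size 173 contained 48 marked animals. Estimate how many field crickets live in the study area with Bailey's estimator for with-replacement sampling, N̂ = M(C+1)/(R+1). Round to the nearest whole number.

N ≈ 1477

N̂ = 416·(173+1)/(48+1) = 416·174/49 = 72384/49 ≈ 1477.2 → 1477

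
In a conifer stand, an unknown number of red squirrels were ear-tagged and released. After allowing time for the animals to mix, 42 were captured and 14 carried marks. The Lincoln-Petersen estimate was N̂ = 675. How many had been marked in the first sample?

M = 225

From N = M·C/R: M = N·R / C = 675·14 / 42 = 9450 / 42 = 225.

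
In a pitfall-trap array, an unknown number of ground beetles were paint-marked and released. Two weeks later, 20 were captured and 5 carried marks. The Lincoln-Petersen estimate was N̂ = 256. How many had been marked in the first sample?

From N = M·C/R: M = N·R / C = 256·5 / 20 = 1280 / 20 = 64.

M = 64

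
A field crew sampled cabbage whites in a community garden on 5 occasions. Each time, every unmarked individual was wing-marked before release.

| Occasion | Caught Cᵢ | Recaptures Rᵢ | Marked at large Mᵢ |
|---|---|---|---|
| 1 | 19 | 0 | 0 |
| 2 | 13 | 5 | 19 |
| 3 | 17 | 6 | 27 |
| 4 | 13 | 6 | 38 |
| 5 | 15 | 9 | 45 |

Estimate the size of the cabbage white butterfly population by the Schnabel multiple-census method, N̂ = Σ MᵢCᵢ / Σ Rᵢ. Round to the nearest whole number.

Σ MᵢCᵢ = 0·19 + 19·13 + 27·17 + 38·13 + 45·15 = 0 + 247 + 459 + 494 + 675 = 1875
Σ Rᵢ = 0 + 5 + 6 + 6 + 9 = 26
N̂ = 1875 / 26 ≈ 72.1 → 72

N ≈ 72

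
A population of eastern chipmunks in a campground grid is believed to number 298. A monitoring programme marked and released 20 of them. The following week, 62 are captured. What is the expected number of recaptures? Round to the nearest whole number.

expected recaptures ≈ 4

The marked fraction of the population is 20/298, so in a sample of 62 expect C·(M/N) marked.
E[R] = 20 × 62 / 298 = 1240 / 298 ≈ 4.2 → 4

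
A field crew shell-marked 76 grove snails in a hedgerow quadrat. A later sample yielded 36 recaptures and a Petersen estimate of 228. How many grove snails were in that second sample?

C = 108

From N = M·C/R: C = N·R / M = 228·36 / 76 = 8208 / 76 = 108.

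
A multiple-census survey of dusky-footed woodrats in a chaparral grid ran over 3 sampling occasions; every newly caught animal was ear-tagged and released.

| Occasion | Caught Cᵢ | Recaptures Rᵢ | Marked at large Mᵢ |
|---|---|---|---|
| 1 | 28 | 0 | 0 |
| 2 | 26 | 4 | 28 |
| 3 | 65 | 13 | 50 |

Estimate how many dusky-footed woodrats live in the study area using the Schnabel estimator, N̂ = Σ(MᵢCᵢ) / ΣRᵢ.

N = 234

Σ MᵢCᵢ = 0·28 + 28·26 + 50·65 = 0 + 728 + 3250 = 3978
Σ Rᵢ = 0 + 4 + 13 = 17
N̂ = 3978 / 17 = 234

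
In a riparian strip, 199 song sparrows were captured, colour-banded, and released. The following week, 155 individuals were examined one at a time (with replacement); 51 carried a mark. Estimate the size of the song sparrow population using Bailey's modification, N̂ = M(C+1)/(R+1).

N = 597

N̂ = 199·(155+1)/(51+1) = 199·156/52 = 31044/52 = 597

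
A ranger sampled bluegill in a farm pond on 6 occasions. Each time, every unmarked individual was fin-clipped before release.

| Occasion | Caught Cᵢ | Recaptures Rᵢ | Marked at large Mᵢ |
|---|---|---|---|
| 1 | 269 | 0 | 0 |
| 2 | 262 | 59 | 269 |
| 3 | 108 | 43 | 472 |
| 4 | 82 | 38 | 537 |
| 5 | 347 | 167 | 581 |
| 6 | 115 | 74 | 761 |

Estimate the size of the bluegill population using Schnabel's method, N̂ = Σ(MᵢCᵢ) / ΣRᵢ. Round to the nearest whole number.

N ≈ 1193

Σ MᵢCᵢ = 0·269 + 269·262 + 472·108 + 537·82 + 581·347 + 761·115 = 0 + 70478 + 50976 + 44034 + 201607 + 87515 = 454610
Σ Rᵢ = 0 + 59 + 43 + 38 + 167 + 74 = 381
N̂ = 454610 / 381 ≈ 1193.2 → 1193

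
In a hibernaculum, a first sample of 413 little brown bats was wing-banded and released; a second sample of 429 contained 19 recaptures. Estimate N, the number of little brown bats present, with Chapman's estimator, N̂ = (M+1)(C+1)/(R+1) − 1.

N = 8900

N̂ = (413+1)(429+1)/(19+1) − 1 = 414·430/20 − 1
= 178020/20 − 1 = 8901 − 1 = 8900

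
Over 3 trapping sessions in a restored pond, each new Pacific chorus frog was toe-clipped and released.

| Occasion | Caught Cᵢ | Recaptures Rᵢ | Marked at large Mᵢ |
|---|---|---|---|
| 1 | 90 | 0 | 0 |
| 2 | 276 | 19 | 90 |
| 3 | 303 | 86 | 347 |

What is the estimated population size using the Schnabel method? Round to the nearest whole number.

N ≈ 1238

Σ MᵢCᵢ = 0·90 + 90·276 + 347·303 = 0 + 24840 + 105141 = 129981
Σ Rᵢ = 0 + 19 + 86 = 105
N̂ = 129981 / 105 ≈ 1237.9 → 1238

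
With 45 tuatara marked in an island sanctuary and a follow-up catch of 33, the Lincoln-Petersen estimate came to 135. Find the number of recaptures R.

From N = M·C/R: R = M·C / N = 45·33 / 135 = 1485 / 135 = 11.

R = 11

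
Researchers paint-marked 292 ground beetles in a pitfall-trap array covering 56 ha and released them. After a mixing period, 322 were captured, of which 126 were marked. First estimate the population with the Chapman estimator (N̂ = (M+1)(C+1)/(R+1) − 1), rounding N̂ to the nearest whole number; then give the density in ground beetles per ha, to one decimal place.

N̂ = 293·323/127 − 1 = 94639/127 − 1 ≈ 744.2 → 744
Density = N̂ / area = 744 / 56 ≈ 13.29 → 13.3 per ha

density ≈ 13.3 ground beetles per ha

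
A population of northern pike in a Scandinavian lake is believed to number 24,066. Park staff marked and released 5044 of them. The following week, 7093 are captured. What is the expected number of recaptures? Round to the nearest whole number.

Expected recaptures E[R] = M·C / N.
E[R] = 5044 × 7093 / 24066 = 35777092 / 24066 ≈ 1486.6 → 1487

expected recaptures ≈ 1487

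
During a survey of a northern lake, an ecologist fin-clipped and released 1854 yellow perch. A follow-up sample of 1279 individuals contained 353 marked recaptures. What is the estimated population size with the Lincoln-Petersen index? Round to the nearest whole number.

N ≈ 6717

N = (1854 × 1279) / 353 = 2371266 / 353 ≈ 6717.47 → 6717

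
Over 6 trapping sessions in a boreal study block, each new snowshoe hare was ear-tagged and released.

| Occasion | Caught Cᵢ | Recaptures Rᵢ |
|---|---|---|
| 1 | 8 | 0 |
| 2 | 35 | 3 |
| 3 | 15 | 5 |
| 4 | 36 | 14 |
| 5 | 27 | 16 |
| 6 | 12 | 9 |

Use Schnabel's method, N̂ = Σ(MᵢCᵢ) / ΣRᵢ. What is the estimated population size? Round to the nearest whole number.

N ≈ 120

Marked at large before each occasion: Mᵢ = Σⱼ<ᵢ (Cⱼ − Rⱼ) → M1=0, M2=8, M3=40, M4=50, M5=72, M6=83
Σ MᵢCᵢ = 0·8 + 8·35 + 40·15 + 50·36 + 72·27 + 83·12 = 0 + 280 + 600 + 1800 + 1944 + 996 = 5620
Σ Rᵢ = 0 + 3 + 5 + 14 + 16 + 9 = 47
N̂ = 5620 / 47 ≈ 119.6 → 120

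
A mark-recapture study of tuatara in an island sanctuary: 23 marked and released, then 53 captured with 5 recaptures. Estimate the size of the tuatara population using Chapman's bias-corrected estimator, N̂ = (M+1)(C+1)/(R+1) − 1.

N̂ = (23+1)(53+1)/(5+1) − 1 = 24·54/6 − 1
= 1296/6 − 1 = 216 − 1 = 215

N = 215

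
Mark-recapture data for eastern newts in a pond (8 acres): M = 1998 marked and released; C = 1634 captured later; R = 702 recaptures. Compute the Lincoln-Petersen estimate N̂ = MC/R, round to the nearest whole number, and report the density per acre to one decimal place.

density ≈ 581.4 eastern newts per acre

N̂ = 1998·1634/702 = 3264732/702 ≈ 4650.6 → 4651
Density = N̂ / area = 4651 / 8 ≈ 581.38 → 581.4 per acre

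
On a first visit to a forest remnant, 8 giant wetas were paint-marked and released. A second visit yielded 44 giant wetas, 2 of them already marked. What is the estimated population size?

N = (8 × 44) / 2 = 352 / 2 = 176

N = 176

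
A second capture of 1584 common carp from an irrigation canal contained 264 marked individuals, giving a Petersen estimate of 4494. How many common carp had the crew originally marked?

From N = M·C/R: M = N·R / C = 4494·264 / 1584 = 1186416 / 1584 = 749.

M = 749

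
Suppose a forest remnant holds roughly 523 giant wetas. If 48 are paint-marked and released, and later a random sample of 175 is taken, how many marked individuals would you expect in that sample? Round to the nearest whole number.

expected recaptures ≈ 16

The marked fraction of the population is 48/523, so in a sample of 175 expect C·(M/N) marked.
E[R] = 48 × 175 / 523 = 8400 / 523 ≈ 16.1 → 16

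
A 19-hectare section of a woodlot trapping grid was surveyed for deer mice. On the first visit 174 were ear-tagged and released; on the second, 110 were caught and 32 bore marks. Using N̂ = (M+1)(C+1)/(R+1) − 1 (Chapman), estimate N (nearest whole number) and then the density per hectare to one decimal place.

density ≈ 30.9 deer mice per hectare

N̂ = 175·111/33 − 1 = 19425/33 − 1 ≈ 587.6 → 588
Density = N̂ / area = 588 / 19 ≈ 30.947 → 30.9 per hectare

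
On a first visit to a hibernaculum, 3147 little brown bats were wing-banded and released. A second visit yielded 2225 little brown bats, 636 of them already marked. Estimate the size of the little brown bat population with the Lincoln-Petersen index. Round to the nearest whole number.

N ≈ 11,010

The marked fraction in the recapture sample should equal the marked fraction in the population: 636/2225 = 3147/N.
N = (3147 × 2225) / 636 = 7002075 / 636 ≈ 11009.6 → 11010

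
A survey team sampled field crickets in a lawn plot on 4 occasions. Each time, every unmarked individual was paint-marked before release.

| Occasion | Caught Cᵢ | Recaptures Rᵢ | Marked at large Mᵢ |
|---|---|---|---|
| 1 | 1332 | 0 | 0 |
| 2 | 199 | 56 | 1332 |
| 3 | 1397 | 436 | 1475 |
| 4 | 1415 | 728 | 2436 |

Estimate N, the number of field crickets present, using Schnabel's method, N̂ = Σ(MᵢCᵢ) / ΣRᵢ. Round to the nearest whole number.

N ≈ 4732

Σ MᵢCᵢ = 0·1332 + 1332·199 + 1475·1397 + 2436·1415 = 0 + 265068 + 2060575 + 3446940 = 5772583
Σ Rᵢ = 0 + 56 + 436 + 728 = 1220
N̂ = 5772583 / 1220 ≈ 4731.6 → 4732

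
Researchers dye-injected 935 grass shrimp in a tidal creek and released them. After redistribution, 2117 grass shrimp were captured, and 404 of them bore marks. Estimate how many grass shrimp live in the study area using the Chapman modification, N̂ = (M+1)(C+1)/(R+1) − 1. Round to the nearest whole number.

N ≈ 4894

N̂ = (935+1)(2117+1)/(404+1) − 1 = 936·2118/405 − 1
= 1982448/405 − 1 ≈ 4894.9 − 1 ≈ 4893.9 → 4894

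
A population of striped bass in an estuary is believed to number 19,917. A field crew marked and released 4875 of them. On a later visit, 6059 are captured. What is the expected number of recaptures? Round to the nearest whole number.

The marked fraction of the population is 4875/19917, so in a sample of 6059 expect C·(M/N) marked.
E[R] = 4875 × 6059 / 19917 = 29537625 / 19917 ≈ 1483.0 → 1483

expected recaptures ≈ 1483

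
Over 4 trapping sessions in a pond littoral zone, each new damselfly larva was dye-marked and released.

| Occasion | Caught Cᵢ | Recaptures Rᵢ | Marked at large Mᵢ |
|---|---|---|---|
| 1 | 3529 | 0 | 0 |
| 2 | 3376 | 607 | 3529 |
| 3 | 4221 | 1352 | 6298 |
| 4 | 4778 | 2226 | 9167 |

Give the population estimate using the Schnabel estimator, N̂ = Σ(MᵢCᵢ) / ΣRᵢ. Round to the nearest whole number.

N ≈ 19,665

Σ MᵢCᵢ = 0·3529 + 3529·3376 + 6298·4221 + 9167·4778 = 0 + 11913904 + 26583858 + 43799926 = 82297688
Σ Rᵢ = 0 + 607 + 1352 + 2226 = 4185
N̂ = 82297688 / 4185 ≈ 19664.9 → 19665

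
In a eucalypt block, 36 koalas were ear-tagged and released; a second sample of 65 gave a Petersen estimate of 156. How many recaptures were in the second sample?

R = 15

From N = M·C/R: R = M·C / N = 36·65 / 156 = 2340 / 156 = 15.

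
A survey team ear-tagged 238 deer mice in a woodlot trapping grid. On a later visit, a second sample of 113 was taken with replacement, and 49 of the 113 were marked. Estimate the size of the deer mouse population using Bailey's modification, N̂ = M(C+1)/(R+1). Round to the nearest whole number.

N ≈ 543

N̂ = 238·(113+1)/(49+1) = 238·114/50 = 27132/50 ≈ 542.6 → 543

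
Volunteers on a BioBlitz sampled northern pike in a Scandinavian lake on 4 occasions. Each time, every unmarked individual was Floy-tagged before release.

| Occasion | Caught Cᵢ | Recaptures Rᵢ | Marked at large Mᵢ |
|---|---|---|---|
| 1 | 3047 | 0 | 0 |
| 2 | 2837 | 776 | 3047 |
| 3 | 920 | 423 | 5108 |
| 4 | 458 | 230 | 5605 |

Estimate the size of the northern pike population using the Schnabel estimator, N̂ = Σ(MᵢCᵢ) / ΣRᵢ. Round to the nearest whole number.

N ≈ 11,134

Σ MᵢCᵢ = 0·3047 + 3047·2837 + 5108·920 + 5605·458 = 0 + 8644339 + 4699360 + 2567090 = 15910789
Σ Rᵢ = 0 + 776 + 423 + 230 = 1429
N̂ = 15910789 / 1429 ≈ 11134.2 → 11134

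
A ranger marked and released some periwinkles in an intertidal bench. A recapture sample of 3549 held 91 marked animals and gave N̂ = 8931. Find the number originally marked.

M = 229

From N = M·C/R: M = N·R / C = 8931·91 / 3549 = 812721 / 3549 = 229.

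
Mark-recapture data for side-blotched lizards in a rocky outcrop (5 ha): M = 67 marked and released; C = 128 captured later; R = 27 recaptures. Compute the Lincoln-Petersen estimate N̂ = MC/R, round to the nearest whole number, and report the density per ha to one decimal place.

N̂ = 67·128/27 = 8576/27 ≈ 317.6 → 318
Density = N̂ / area = 318 / 5 ≈ 63.60 → 63.6 per ha

density ≈ 63.6 side-blotched lizards per ha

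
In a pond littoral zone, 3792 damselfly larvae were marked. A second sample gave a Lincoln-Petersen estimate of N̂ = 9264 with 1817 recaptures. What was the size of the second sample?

C = 4439

From N = M·C/R: C = N·R / M = 9264·1817 / 3792 = 16832688 / 3792 = 4439.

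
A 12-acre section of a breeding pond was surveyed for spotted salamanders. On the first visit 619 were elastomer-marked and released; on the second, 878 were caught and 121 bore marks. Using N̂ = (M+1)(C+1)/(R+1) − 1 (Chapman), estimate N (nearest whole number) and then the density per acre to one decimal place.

N̂ = 620·879/122 − 1 = 544980/122 − 1 ≈ 4466.0 → 4466
Density = N̂ / area = 4466 / 12 ≈ 372.17 → 372.2 per acre

density ≈ 372.2 spotted salamanders per acre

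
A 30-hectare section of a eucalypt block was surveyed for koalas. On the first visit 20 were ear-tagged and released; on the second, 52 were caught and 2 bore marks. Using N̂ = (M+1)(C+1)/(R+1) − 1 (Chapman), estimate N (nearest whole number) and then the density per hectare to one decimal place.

density ≈ 12.3 koalas per hectare

N̂ = 21·53/3 − 1 = 1113/3 − 1 = 370
Density = N̂ / area = 370 / 30 ≈ 12.33 → 12.3 per hectare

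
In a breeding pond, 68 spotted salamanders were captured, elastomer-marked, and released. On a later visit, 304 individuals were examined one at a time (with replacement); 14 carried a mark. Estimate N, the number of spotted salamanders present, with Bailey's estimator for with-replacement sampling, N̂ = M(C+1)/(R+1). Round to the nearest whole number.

N ≈ 1383

N̂ = 68·(304+1)/(14+1) = 68·305/15 = 20740/15 ≈ 1382.7 → 1383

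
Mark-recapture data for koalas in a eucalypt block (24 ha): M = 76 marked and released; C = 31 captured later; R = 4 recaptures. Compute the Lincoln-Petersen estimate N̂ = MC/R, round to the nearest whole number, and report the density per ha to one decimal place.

N̂ = 76·31/4 = 2356/4 = 589
Density = N̂ / area = 589 / 24 ≈ 24.54 → 24.5 per ha

density ≈ 24.5 koalas per ha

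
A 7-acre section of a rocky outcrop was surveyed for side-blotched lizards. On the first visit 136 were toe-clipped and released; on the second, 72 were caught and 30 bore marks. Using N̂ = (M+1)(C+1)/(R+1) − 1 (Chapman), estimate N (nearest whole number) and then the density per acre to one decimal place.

N̂ = 137·73/31 − 1 = 10001/31 − 1 ≈ 321.6 → 322
Density = N̂ / area = 322 / 7 = 46.0 per acre

density ≈ 46.0 side-blotched lizards per acre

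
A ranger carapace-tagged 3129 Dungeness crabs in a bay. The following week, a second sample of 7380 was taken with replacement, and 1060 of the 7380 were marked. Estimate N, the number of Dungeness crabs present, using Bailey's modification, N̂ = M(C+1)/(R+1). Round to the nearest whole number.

N̂ = 3129·(7380+1)/(1060+1) = 3129·7381/1061 = 23095149/1061 ≈ 21767.3 → 21767

N ≈ 21,767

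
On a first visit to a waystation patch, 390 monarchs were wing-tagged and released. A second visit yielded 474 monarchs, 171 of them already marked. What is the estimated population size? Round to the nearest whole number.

N ≈ 1081

The marked fraction in the recapture sample should equal the marked fraction in the population: 171/474 = 390/N.
N = (390 × 474) / 171 = 184860 / 171 ≈ 1081.1 → 1081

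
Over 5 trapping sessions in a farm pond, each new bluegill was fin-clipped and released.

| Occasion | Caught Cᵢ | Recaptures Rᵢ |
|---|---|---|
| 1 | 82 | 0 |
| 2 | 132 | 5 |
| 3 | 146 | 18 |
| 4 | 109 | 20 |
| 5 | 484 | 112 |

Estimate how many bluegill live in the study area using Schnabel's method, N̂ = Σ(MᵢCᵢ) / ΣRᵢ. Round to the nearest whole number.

Marked at large before each occasion: Mᵢ = Σⱼ<ᵢ (Cⱼ − Rⱼ) → M1=0, M2=82, M3=209, M4=337, M5=426
Σ MᵢCᵢ = 0·82 + 82·132 + 209·146 + 337·109 + 426·484 = 0 + 10824 + 30514 + 36733 + 206184 = 284255
Σ Rᵢ = 0 + 5 + 18 + 20 + 112 = 155
N̂ = 284255 / 155 ≈ 1833.9 → 1834

N ≈ 1834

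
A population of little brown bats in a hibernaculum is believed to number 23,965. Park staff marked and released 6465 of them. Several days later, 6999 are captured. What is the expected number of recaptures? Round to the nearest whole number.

expected recaptures ≈ 1888

Expected recaptures E[R] = M·C / N.
E[R] = 6465 × 6999 / 23965 = 45248535 / 23965 ≈ 1888.1 → 1888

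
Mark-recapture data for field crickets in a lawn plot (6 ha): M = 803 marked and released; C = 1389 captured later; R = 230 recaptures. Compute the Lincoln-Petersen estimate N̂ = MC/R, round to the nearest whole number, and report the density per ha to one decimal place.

N̂ = 803·1389/230 = 1115367/230 ≈ 4849.4 → 4849
Density = N̂ / area = 4849 / 6 ≈ 808.17 → 808.2 per ha

density ≈ 808.2 field crickets per ha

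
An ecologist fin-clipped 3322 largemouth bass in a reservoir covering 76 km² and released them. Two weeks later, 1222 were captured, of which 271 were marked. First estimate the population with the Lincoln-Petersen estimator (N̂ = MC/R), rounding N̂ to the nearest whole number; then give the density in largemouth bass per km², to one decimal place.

density ≈ 197.1 largemouth bass per km²

N̂ = 3322·1222/271 = 4059484/271 ≈ 14979.6 → 14980
Density = N̂ / area = 14980 / 76 ≈ 197.11 → 197.1 per km²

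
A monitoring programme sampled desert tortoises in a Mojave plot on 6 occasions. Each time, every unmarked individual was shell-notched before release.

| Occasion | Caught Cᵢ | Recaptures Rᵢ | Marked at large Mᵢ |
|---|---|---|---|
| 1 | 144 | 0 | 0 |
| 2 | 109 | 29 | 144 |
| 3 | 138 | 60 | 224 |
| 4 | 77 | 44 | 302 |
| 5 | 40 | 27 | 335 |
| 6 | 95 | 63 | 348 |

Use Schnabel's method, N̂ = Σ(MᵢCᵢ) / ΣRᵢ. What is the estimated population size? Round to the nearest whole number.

Σ MᵢCᵢ = 0·144 + 144·109 + 224·138 + 302·77 + 335·40 + 348·95 = 0 + 15696 + 30912 + 23254 + 13400 + 33060 = 116322
Σ Rᵢ = 0 + 29 + 60 + 44 + 27 + 63 = 223
N̂ = 116322 / 223 ≈ 521.6 → 522

N ≈ 522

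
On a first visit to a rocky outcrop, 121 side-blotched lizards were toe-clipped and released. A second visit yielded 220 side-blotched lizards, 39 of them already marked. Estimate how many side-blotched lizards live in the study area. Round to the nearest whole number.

Lincoln-Petersen assumes M/N = R/C, so N = M·C / R.
N = (121 × 220) / 39 = 26620 / 39 ≈ 682.6 → 683

N ≈ 683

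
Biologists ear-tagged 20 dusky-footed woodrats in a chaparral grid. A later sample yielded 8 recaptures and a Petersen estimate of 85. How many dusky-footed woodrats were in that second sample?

C = 34

From N = M·C/R: C = N·R / M = 85·8 / 20 = 680 / 20 = 34.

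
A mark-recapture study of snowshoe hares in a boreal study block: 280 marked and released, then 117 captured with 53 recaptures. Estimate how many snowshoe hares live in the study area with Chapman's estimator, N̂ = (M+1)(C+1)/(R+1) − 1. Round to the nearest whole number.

N ≈ 613

N̂ = (280+1)(117+1)/(53+1) − 1 = 281·118/54 − 1
= 33158/54 − 1 ≈ 614.0 − 1 ≈ 613.0 → 613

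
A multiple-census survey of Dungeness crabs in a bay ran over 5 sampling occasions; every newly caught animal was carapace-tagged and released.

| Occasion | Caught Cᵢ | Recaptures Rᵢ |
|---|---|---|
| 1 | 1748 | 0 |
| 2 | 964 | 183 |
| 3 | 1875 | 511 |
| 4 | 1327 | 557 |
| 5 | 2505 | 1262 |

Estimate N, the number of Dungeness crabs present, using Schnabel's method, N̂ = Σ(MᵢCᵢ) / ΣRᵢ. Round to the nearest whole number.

N ≈ 9261

Marked at large before each occasion: Mᵢ = Σⱼ<ᵢ (Cⱼ − Rⱼ) → M1=0, M2=1748, M3=2529, M4=3893, M5=4663
Σ MᵢCᵢ = 0·1748 + 1748·964 + 2529·1875 + 3893·1327 + 4663·2505 = 0 + 1685072 + 4741875 + 5166011 + 11680815 = 23273773
Σ Rᵢ = 0 + 183 + 511 + 557 + 1262 = 2513
N̂ = 23273773 / 2513 ≈ 9261.4 → 9261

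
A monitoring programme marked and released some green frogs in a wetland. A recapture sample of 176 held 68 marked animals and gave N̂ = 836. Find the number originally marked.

M = 323

From N = M·C/R: M = N·R / C = 836·68 / 176 = 56848 / 176 = 323.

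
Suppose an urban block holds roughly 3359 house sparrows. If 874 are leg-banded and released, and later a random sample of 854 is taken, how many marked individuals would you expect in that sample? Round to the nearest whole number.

expected recaptures ≈ 222

Expected recaptures E[R] = M·C / N.
E[R] = 874 × 854 / 3359 = 746396 / 3359 ≈ 222.2 → 222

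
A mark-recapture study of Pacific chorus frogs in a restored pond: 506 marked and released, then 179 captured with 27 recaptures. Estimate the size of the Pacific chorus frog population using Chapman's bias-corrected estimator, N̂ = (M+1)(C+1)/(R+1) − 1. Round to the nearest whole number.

N̂ = (506+1)(179+1)/(27+1) − 1 = 507·180/28 − 1
= 91260/28 − 1 ≈ 3259.3 − 1 ≈ 3258.3 → 3258

N ≈ 3258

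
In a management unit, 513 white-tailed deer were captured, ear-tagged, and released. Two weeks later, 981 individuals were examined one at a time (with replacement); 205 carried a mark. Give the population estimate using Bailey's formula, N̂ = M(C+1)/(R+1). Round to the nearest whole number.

N̂ = 513·(981+1)/(205+1) = 513·982/206 = 503766/206 ≈ 2445.47 → 2445

N ≈ 2445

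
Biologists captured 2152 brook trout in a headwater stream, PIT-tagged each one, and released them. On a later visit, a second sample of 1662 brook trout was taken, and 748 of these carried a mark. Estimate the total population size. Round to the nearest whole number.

N = (2152 × 1662) / 748 = 3576624 / 748 ≈ 4781.6 → 4782

N ≈ 4782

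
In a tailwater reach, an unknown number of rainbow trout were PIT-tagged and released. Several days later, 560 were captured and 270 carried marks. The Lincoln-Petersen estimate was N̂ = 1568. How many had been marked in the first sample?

From N = M·C/R: M = N·R / C = 1568·270 / 560 = 423360 / 560 = 756.

M = 756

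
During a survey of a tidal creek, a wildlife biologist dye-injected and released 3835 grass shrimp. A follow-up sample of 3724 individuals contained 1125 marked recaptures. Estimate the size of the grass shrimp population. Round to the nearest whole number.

N = (3835 × 3724) / 1125 = 14281540 / 1125 ≈ 12694.7 → 12695

N ≈ 12,695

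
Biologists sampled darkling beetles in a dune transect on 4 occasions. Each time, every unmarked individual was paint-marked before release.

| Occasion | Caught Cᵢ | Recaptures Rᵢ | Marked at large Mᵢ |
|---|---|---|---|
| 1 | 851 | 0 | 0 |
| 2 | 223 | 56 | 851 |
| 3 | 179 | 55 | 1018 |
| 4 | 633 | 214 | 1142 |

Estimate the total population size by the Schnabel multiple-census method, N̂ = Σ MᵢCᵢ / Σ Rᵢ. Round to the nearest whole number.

N ≈ 3369

Σ MᵢCᵢ = 0·851 + 851·223 + 1018·179 + 1142·633 = 0 + 189773 + 182222 + 722886 = 1094881
Σ Rᵢ = 0 + 56 + 55 + 214 = 325
N̂ = 1094881 / 325 ≈ 3368.9 → 3369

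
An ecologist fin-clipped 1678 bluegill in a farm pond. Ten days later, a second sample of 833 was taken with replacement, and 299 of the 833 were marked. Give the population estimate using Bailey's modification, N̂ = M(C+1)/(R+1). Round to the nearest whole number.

N̂ = 1678·(833+1)/(299+1) = 1678·834/300 = 1399452/300 ≈ 4664.8 → 4665

N ≈ 4665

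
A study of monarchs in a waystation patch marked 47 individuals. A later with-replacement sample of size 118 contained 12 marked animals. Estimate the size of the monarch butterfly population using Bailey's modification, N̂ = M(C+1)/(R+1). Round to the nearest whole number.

N ≈ 430

N̂ = 47·(118+1)/(12+1) = 47·119/13 = 5593/13 ≈ 430.2 → 430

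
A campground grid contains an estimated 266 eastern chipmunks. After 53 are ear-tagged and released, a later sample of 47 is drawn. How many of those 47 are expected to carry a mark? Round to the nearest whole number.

The marked fraction of the population is 53/266, so in a sample of 47 expect C·(M/N) marked.
E[R] = 53 × 47 / 266 = 2491 / 266 ≈ 9.4 → 9

expected recaptures ≈ 9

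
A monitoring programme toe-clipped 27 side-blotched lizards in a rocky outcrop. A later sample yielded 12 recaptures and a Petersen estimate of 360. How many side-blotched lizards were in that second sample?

From N = M·C/R: C = N·R / M = 360·12 / 27 = 4320 / 27 = 160.

C = 160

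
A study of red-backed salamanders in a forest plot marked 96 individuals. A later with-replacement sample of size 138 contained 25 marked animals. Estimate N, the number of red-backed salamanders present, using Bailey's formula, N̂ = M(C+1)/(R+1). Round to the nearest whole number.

N ≈ 513

N̂ = 96·(138+1)/(25+1) = 96·139/26 = 13344/26 ≈ 513.2 → 513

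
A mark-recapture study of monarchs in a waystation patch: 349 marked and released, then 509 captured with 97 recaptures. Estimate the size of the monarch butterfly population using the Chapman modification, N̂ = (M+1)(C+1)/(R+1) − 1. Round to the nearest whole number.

N ≈ 1820

N̂ = (349+1)(509+1)/(97+1) − 1 = 350·510/98 − 1
= 178500/98 − 1 ≈ 1821.4 − 1 ≈ 1820.4 → 1820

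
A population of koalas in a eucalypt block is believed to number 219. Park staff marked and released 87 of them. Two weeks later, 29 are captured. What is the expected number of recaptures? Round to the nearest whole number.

The marked fraction of the population is 87/219, so in a sample of 29 expect C·(M/N) marked.
E[R] = 87 × 29 / 219 = 2523 / 219 ≈ 11.5 → 12

expected recaptures ≈ 12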